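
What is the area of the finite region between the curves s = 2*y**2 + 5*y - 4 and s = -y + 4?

Both boundary curves give s as a function of y, so integrate with respect to y. Setting them equal: 2*y**2 + 6*y - 8 = 0, i.e. 2*(y - 1)*(y + 4) = 0, so they meet at y = -4, 1.
For y in [-4, 1], s = 2*y**2 + 5*y - 4 is on the left; area = ∫[-4,1] (-(2*y**2 + 6*y - 8)) dy = 125/3.

125/3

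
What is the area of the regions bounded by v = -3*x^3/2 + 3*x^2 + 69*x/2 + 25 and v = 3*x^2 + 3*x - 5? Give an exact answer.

2997/8

Set the curves equal: -3*x^3/2 + 3*x^2 + 69*x/2 + 25 = 3*x^2 + 3*x - 5, so -3*x^3/2 + 63*x/2 + 30 = 0, which factors as -3*(x - 5)*(x + 1)*(x + 4)/2 = 0. The curves meet at x = -4, -1, 5.
On [-4, -1], v = 3*x^2 + 3*x - 5 is on top; that piece has area ∫[-4,-1] (-(-3*x^3/2 + 63*x/2 + 30)) dx = 405/8.
On [-1, 5], v = -3*x^3/2 + 3*x^2 + 69*x/2 + 25 is on top; that piece has area ∫[-1,5] (-3*x^3/2 + 63*x/2 + 30) dx = 324.
Total enclosed area = 405/8 + 324 = 2997/8.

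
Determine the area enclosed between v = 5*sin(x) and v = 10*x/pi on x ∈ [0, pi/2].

5 - 5*pi/4

On [0, pi/2], (5*sin(x)) - (10*x/pi) = -10*x/pi + 5*sin(x) is ≥ 0 throughout, so the area is a single integral of |-10*x/pi + 5*sin(x)|.
∫[0,pi/2] (-10*x/pi + 5*sin(x)) dx = 5 - 5*pi/4.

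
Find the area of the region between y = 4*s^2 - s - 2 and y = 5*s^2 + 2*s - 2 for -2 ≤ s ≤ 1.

31/6

The difference (4*s^2 - s - 2) - (5*s^2 + 2*s - 2) = -s^2 - 3*s changes sign at s = 0 inside [-2, 1], so split the integral there.
∫[-2,0] (-s^2 - 3*s) ds = 10/3.
∫[0,1] (-s^2 - 3*s) ds = -11/6; the area of that piece is 11/6.
Total area = 10/3 + 11/6 = 31/6.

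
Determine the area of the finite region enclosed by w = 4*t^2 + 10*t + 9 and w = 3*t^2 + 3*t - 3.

1/6

Set the curves equal: 4*t^2 + 10*t + 9 = 3*t^2 + 3*t - 3, so t^2 + 7*t + 12 = 0, which factors as (t + 3)*(t + 4) = 0. The curves meet at t = -4, -3.
On [-4, -3], w = 3*t^2 + 3*t - 3 is on top; that piece has area ∫[-4,-3] (-(t^2 + 7*t + 12)) dt = 1/6.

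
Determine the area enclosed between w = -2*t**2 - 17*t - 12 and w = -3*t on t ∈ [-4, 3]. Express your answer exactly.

449/3

The difference (-2*t**2 - 17*t - 12) - (-3*t) = -2*t**2 - 14*t - 12 changes sign at t = -1 inside [-4, 3], so split the integral there.
∫[-4,-1] (-2*t**2 - 14*t - 12) dt = 27.
∫[-1,3] (-2*t**2 - 14*t - 12) dt = -368/3; the area of that piece is 368/3.
Total area = 27 + 368/3 = 449/3.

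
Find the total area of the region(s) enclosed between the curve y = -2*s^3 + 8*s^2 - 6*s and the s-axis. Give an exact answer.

37/6

The curve meets the s-axis where -2*s^3 + 8*s^2 - 6*s = 0, i.e. -2*s*(s - 3)*(s - 1) = 0, at s = 0, 1, 3.
On [0, 1] the curve lies below the axis; ∫[0,1] (-2*s^3 + 8*s^2 - 6*s) ds = -5/6, giving area 5/6.
On [1, 3] the curve lies above the axis; ∫[1,3] (-2*s^3 + 8*s^2 - 6*s) ds = 16/3, giving area 16/3.
Total area = 5/6 + 16/3 = 37/6.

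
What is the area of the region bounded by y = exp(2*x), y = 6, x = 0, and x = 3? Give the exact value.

-47/2 + 6*log(6) + exp(6)/2

The difference (exp(2*x)) - (6) = exp(2*x) - 6 changes sign at x = log(6)/2 inside [0, 3], so split the integral there.
∫[0,log(6)/2] (exp(2*x) - 6) dx = 5/2 - log(216); the area of that piece is -5/2 + log(216).
∫[log(6)/2,3] (exp(2*x) - 6) dx = -21 + 3*log(6) + exp(6)/2.
Total area = (-5/2 + log(216)) + (-21 + 3*log(6) + exp(6)/2) = -47/2 + 6*log(6) + exp(6)/2.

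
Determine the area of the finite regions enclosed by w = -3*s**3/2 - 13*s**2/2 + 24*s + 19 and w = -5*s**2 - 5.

Set the curves equal: -3*s**3/2 - 13*s**2/2 + 24*s + 19 = -5*s**2 - 5, so -3*s**3/2 - 3*s**2/2 + 24*s + 24 = 0, which factors as -3*(s - 4)*(s + 1)*(s + 4)/2 = 0. The curves meet at s = -4, -1, 4.
On [-4, -1], w = -5*s**2 - 5 is on top; that piece has area ∫[-4,-1] (-(-3*s**3/2 - 3*s**2/2 + 24*s + 24)) ds = 351/8.
On [-1, 4], w = -3*s**3/2 - 13*s**2/2 + 24*s + 19 is on top; that piece has area ∫[-1,4] (-3*s**3/2 - 3*s**2/2 + 24*s + 24) ds = 1375/8.
Total enclosed area = 351/8 + 1375/8 = 863/4.

863/4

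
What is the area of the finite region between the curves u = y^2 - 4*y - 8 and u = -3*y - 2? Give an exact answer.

125/6

Both boundary curves give u as a function of y, so integrate with respect to y. Setting them equal: y^2 - y - 6 = 0, i.e. (y - 3)*(y + 2) = 0, so they meet at y = -2, 3.
For y in [-2, 3], u = y^2 - 4*y - 8 is on the left; area = ∫[-2,3] (-(y^2 - y - 6)) dy = 125/6.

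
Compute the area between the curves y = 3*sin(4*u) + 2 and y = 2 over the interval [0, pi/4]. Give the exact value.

On [0, pi/4], (3*sin(4*u) + 2) - (2) = 3*sin(4*u) is ≥ 0 throughout, so the area is a single integral of |3*sin(4*u)|.
∫[0,pi/4] (3*sin(4*u)) du = 3/2.

3/2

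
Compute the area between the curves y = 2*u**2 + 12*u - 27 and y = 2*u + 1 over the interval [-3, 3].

454/3

The difference (2*u**2 + 12*u - 27) - (2*u + 1) = 2*u**2 + 10*u - 28 changes sign at u = 2 inside [-3, 3], so split the integral there.
∫[-3,2] (2*u**2 + 10*u - 28) du = -425/3; the area of that piece is 425/3.
∫[2,3] (2*u**2 + 10*u - 28) du = 29/3.
Total area = 425/3 + 29/3 = 454/3.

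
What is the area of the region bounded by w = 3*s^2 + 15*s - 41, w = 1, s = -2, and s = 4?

214

The difference (3*s^2 + 15*s - 41) - (1) = 3*s^2 + 15*s - 42 changes sign at s = 2 inside [-2, 4], so split the integral there.
∫[-2,2] (3*s^2 + 15*s - 42) ds = -152; the area of that piece is 152.
∫[2,4] (3*s^2 + 15*s - 42) ds = 62.
Total area = 152 + 62 = 214.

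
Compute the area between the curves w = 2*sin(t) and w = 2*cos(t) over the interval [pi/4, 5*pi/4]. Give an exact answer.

On [pi/4, 5*pi/4], (2*sin(t)) - (2*cos(t)) = 2*sin(t) - 2*cos(t) is ≥ 0 throughout, so the area is a single integral of |2*sin(t) - 2*cos(t)|.
∫[pi/4,5*pi/4] (2*sin(t) - 2*cos(t)) dt = 4*sqrt(2).

4*sqrt(2)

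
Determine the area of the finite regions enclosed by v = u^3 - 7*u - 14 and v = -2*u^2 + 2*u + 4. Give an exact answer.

Set the curves equal: u^3 - 7*u - 14 = -2*u^2 + 2*u + 4, so u^3 + 2*u^2 - 9*u - 18 = 0, which factors as (u - 3)*(u + 2)*(u + 3) = 0. The curves meet at u = -3, -2, 3.
On [-3, -2], v = u^3 - 7*u - 14 is on top; that piece has area ∫[-3,-2] (u^3 + 2*u^2 - 9*u - 18) du = 11/12.
On [-2, 3], v = -2*u^2 + 2*u + 4 is on top; that piece has area ∫[-2,3] (-(u^3 + 2*u^2 - 9*u - 18)) du = 875/12.
Total enclosed area = 11/12 + 875/12 = 443/6.

443/6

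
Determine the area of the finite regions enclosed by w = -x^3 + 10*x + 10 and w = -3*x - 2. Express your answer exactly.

Set the curves equal: -x^3 + 10*x + 10 = -3*x - 2, so -x^3 + 13*x + 12 = 0, which factors as -(x - 4)*(x + 1)*(x + 3) = 0. The curves meet at x = -3, -1, 4.
On [-3, -1], w = -3*x - 2 is on top; that piece has area ∫[-3,-1] (-(-x^3 + 13*x + 12)) dx = 8.
On [-1, 4], w = -x^3 + 10*x + 10 is on top; that piece has area ∫[-1,4] (-x^3 + 13*x + 12) dx = 375/4.
Total enclosed area = 8 + 375/4 = 407/4.

407/4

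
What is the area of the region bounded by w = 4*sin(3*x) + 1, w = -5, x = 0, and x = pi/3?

On [0, pi/3], (4*sin(3*x) + 1) - (-5) = 4*sin(3*x) + 6 is ≥ 0 throughout, so the area is a single integral of |4*sin(3*x) + 6|.
∫[0,pi/3] (4*sin(3*x) + 6) dx = 8/3 + 2*pi.

8/3 + 2*pi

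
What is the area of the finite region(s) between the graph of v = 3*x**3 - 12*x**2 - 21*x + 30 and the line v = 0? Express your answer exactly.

The curve meets the x-axis where 3*x**3 - 12*x**2 - 21*x + 30 = 0, i.e. 3*(x - 5)*(x - 1)*(x + 2) = 0, at x = -2, 1, 5.
On [-2, 1] the curve lies above the axis; ∫[-2,1] (3*x**3 - 12*x**2 - 21*x + 30) dx = 297/4, giving area 297/4.
On [1, 5] the curve lies below the axis; ∫[1,5] (3*x**3 - 12*x**2 - 21*x + 30) dx = -160, giving area 160.
Total area = 297/4 + 160 = 937/4.

937/4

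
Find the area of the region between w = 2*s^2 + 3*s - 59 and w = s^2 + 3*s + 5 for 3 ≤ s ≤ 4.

155/3

On [3, 4], (2*s^2 + 3*s - 59) - (s^2 + 3*s + 5) = s^2 - 64 is ≤ 0 throughout, so the area is a single integral of |s^2 - 64|.
∫[3,4] (s^2 - 64) ds = -155/3; the area of that piece is 155/3.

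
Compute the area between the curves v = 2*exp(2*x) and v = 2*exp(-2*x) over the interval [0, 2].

-2 + exp(-4) + exp(4)

On [0, 2], (2*exp(2*x)) - (2*exp(-2*x)) = 2*exp(2*x) - 2*exp(-2*x) is ≥ 0 throughout, so the area is a single integral of |2*exp(2*x) - 2*exp(-2*x)|.
∫[0,2] (2*exp(2*x) - 2*exp(-2*x)) dx = -2 + exp(-4) + exp(4).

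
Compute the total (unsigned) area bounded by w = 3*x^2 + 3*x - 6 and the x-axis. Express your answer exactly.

The curve meets the x-axis where 3*x^2 + 3*x - 6 = 0, i.e. 3*(x - 1)*(x + 2) = 0, at x = -2, 1.
On [-2, 1] the curve lies below the axis; ∫[-2,1] (3*x^2 + 3*x - 6) dx = -27/2, giving area 27/2.

27/2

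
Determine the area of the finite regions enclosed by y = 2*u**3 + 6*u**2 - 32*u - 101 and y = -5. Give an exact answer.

Set the curves equal: 2*u**3 + 6*u**2 - 32*u - 101 = -5, so 2*u**3 + 6*u**2 - 32*u - 96 = 0, which factors as 2*(u - 4)*(u + 3)*(u + 4) = 0. The curves meet at u = -4, -3, 4.
On [-4, -3], y = 2*u**3 + 6*u**2 - 32*u - 101 is on top; that piece has area ∫[-4,-3] (2*u**3 + 6*u**2 - 32*u - 96) du = 5/2.
On [-3, 4], y = -5 is on top; that piece has area ∫[-3,4] (-(2*u**3 + 6*u**2 - 32*u - 96)) du = 1029/2.
Total enclosed area = 5/2 + 1029/2 = 517.

517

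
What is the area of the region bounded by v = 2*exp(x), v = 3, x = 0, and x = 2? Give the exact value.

-10 - 6*log(2) + 6*log(3) + 2*exp(2)

The difference (2*exp(x)) - (3) = 2*exp(x) - 3 changes sign at x = log(3/2) inside [0, 2], so split the integral there.
∫[0,log(3/2)] (2*exp(x) - 3) dx = log(8/27) + 1; the area of that piece is -1 + log(27/8).
∫[log(3/2),2] (2*exp(x) - 3) dx = -9 - 3*log(2) + 3*log(3) + 2*exp(2).
Total area = (-1 + log(27/8)) + (-9 - 3*log(2) + 3*log(3) + 2*exp(2)) = -10 - 6*log(2) + 6*log(3) + 2*exp(2).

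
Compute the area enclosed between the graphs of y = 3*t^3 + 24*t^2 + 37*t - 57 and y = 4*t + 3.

443/2

Set the curves equal: 3*t^3 + 24*t^2 + 37*t - 57 = 4*t + 3, so 3*t^3 + 24*t^2 + 33*t - 60 = 0, which factors as 3*(t - 1)*(t + 4)*(t + 5) = 0. The curves meet at t = -5, -4, 1.
On [-5, -4], y = 3*t^3 + 24*t^2 + 37*t - 57 is on top; that piece has area ∫[-5,-4] (3*t^3 + 24*t^2 + 33*t - 60) dt = 11/4.
On [-4, 1], y = 4*t + 3 is on top; that piece has area ∫[-4,1] (-(3*t^3 + 24*t^2 + 33*t - 60)) dt = 875/4.
Total enclosed area = 11/4 + 875/4 = 443/2.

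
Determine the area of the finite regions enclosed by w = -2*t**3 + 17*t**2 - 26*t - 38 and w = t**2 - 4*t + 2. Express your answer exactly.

443/3

Set the curves equal: -2*t**3 + 17*t**2 - 26*t - 38 = t**2 - 4*t + 2, so -2*t**3 + 16*t**2 - 22*t - 40 = 0, which factors as -2*(t - 5)*(t - 4)*(t + 1) = 0. The curves meet at t = -1, 4, 5.
On [-1, 4], w = t**2 - 4*t + 2 is on top; that piece has area ∫[-1,4] (-(-2*t**3 + 16*t**2 - 22*t - 40)) dt = 875/6.
On [4, 5], w = -2*t**3 + 17*t**2 - 26*t - 38 is on top; that piece has area ∫[4,5] (-2*t**3 + 16*t**2 - 22*t - 40) dt = 11/6.
Total enclosed area = 875/6 + 11/6 = 443/3.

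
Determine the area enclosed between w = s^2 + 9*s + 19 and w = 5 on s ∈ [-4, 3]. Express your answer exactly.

223/2

The difference (s^2 + 9*s + 19) - (5) = s^2 + 9*s + 14 changes sign at s = -2 inside [-4, 3], so split the integral there.
∫[-4,-2] (s^2 + 9*s + 14) ds = -22/3; the area of that piece is 22/3.
∫[-2,3] (s^2 + 9*s + 14) ds = 625/6.
Total area = 22/3 + 625/6 = 223/2.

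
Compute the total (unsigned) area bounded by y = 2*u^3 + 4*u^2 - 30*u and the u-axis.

863/3

The curve meets the u-axis where 2*u^3 + 4*u^2 - 30*u = 0, i.e. 2*u*(u - 3)*(u + 5) = 0, at u = -5, 0, 3.
On [-5, 0] the curve lies above the axis; ∫[-5,0] (2*u^3 + 4*u^2 - 30*u) du = 1375/6, giving area 1375/6.
On [0, 3] the curve lies below the axis; ∫[0,3] (2*u^3 + 4*u^2 - 30*u) du = -117/2, giving area 117/2.
Total area = 1375/6 + 117/2 = 863/3.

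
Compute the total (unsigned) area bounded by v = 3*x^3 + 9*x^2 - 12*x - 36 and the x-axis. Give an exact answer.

The curve meets the x-axis where 3*x^3 + 9*x^2 - 12*x - 36 = 0, i.e. 3*(x - 2)*(x + 2)*(x + 3) = 0, at x = -3, -2, 2.
On [-3, -2] the curve lies above the axis; ∫[-3,-2] (3*x^3 + 9*x^2 - 12*x - 36) dx = 9/4, giving area 9/4.
On [-2, 2] the curve lies below the axis; ∫[-2,2] (3*x^3 + 9*x^2 - 12*x - 36) dx = -96, giving area 96.
Total area = 9/4 + 96 = 393/4.

393/4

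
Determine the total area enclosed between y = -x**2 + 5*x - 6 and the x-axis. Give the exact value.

1/6

The curve meets the x-axis where -x**2 + 5*x - 6 = 0, i.e. -(x - 3)*(x - 2) = 0, at x = 2, 3.
On [2, 3] the curve lies above the axis; ∫[2,3] (-x**2 + 5*x - 6) dx = 1/6, giving area 1/6.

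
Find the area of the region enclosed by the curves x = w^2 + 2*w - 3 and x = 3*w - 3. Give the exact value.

Both boundary curves give x as a function of w, so integrate with respect to w. Setting them equal: w^2 - w = 0, i.e. w*(w - 1) = 0, so they meet at w = 0, 1.
For w in [0, 1], x = w^2 + 2*w - 3 is on the left; area = ∫[0,1] (-(w^2 - w)) dw = 1/6.

1/6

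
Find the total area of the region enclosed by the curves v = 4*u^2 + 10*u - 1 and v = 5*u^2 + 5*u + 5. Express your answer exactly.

1/6

Set the curves equal: 4*u^2 + 10*u - 1 = 5*u^2 + 5*u + 5, so -u^2 + 5*u - 6 = 0, which factors as -(u - 3)*(u - 2) = 0. The curves meet at u = 2, 3.
On [2, 3], v = 4*u^2 + 10*u - 1 is on top; that piece has area ∫[2,3] (-u^2 + 5*u - 6) du = 1/6.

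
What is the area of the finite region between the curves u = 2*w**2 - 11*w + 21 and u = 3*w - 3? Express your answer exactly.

Both boundary curves give u as a function of w, so integrate with respect to w. Setting them equal: 2*w**2 - 14*w + 24 = 0, i.e. 2*(w - 4)*(w - 3) = 0, so they meet at w = 3, 4.
For w in [3, 4], u = 2*w**2 - 11*w + 21 is on the left; area = ∫[3,4] (-(2*w**2 - 14*w + 24)) dw = 1/3.

1/3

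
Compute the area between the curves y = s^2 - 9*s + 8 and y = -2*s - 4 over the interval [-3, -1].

On [-3, -1], (s^2 - 9*s + 8) - (-2*s - 4) = s^2 - 7*s + 12 is ≥ 0 throughout, so the area is a single integral of |s^2 - 7*s + 12|.
∫[-3,-1] (s^2 - 7*s + 12) ds = 182/3.

182/3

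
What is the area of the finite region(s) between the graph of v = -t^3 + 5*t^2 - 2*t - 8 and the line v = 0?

The curve meets the t-axis where -t^3 + 5*t^2 - 2*t - 8 = 0, i.e. -(t - 4)*(t - 2)*(t + 1) = 0, at t = -1, 2, 4.
On [-1, 2] the curve lies below the axis; ∫[-1,2] (-t^3 + 5*t^2 - 2*t - 8) dt = -63/4, giving area 63/4.
On [2, 4] the curve lies above the axis; ∫[2,4] (-t^3 + 5*t^2 - 2*t - 8) dt = 16/3, giving area 16/3.
Total area = 63/4 + 16/3 = 253/12.

253/12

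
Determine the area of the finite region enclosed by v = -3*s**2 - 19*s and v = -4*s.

125/2

Set the curves equal: -3*s**2 - 19*s = -4*s, so -3*s**2 - 15*s = 0, which factors as -3*s*(s + 5) = 0. The curves meet at s = -5, 0.
On [-5, 0], v = -3*s**2 - 19*s is on top; that piece has area ∫[-5,0] (-3*s**2 - 15*s) ds = 125/2.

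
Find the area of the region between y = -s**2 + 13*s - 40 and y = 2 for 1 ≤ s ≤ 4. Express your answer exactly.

99/2

On [1, 4], (-s**2 + 13*s - 40) - (2) = -s**2 + 13*s - 42 is ≤ 0 throughout, so the area is a single integral of |-s**2 + 13*s - 42|.
∫[1,4] (-s**2 + 13*s - 42) ds = -99/2; the area of that piece is 99/2.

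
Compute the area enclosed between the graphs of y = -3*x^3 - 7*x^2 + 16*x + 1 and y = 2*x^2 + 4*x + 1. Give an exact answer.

Set the curves equal: -3*x^3 - 7*x^2 + 16*x + 1 = 2*x^2 + 4*x + 1, so -3*x^3 - 9*x^2 + 12*x = 0, which factors as -3*x*(x - 1)*(x + 4) = 0. The curves meet at x = -4, 0, 1.
On [-4, 0], y = 2*x^2 + 4*x + 1 is on top; that piece has area ∫[-4,0] (-(-3*x^3 - 9*x^2 + 12*x)) dx = 96.
On [0, 1], y = -3*x^3 - 7*x^2 + 16*x + 1 is on top; that piece has area ∫[0,1] (-3*x^3 - 9*x^2 + 12*x) dx = 9/4.
Total enclosed area = 96 + 9/4 = 393/4.

393/4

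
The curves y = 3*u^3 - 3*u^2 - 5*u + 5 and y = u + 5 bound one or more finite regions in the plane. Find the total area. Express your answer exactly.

37/4

Set the curves equal: 3*u^3 - 3*u^2 - 5*u + 5 = u + 5, so 3*u^3 - 3*u^2 - 6*u = 0, which factors as 3*u*(u - 2)*(u + 1) = 0. The curves meet at u = -1, 0, 2.
On [-1, 0], y = 3*u^3 - 3*u^2 - 5*u + 5 is on top; that piece has area ∫[-1,0] (3*u^3 - 3*u^2 - 6*u) du = 5/4.
On [0, 2], y = u + 5 is on top; that piece has area ∫[0,2] (-(3*u^3 - 3*u^2 - 6*u)) du = 8.
Total enclosed area = 5/4 + 8 = 37/4.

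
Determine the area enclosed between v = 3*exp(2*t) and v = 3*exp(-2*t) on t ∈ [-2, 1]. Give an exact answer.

-6 + 3*exp(-4)/2 + 3*exp(-2)/2 + 3*exp(2)/2 + 3*exp(4)/2

The difference (3*exp(2*t)) - (3*exp(-2*t)) = 3*exp(2*t) - 3*exp(-2*t) changes sign at t = 0 inside [-2, 1], so split the integral there.
∫[-2,0] (3*exp(2*t) - 3*exp(-2*t)) dt = -3*exp(4)/2 - 3*exp(-4)/2 + 3; the area of that piece is -3 + 3*exp(-4)/2 + 3*exp(4)/2.
∫[0,1] (3*exp(2*t) - 3*exp(-2*t)) dt = -3 + 3*exp(-2)/2 + 3*exp(2)/2.
Total area = (-3 + 3*exp(-4)/2 + 3*exp(4)/2) + (-3 + 3*exp(-2)/2 + 3*exp(2)/2) = -6 + 3*exp(-4)/2 + 3*exp(-2)/2 + 3*exp(2)/2 + 3*exp(4)/2.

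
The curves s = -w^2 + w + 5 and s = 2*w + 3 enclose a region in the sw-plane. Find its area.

9/2

Both boundary curves give s as a function of w, so integrate with respect to w. Setting them equal: -w^2 - w + 2 = 0, i.e. -(w - 1)*(w + 2) = 0, so they meet at w = -2, 1.
For w in [-2, 1], s = -w^2 + w + 5 is on the right; area = ∫[-2,1] (-w^2 - w + 2) dw = 9/2.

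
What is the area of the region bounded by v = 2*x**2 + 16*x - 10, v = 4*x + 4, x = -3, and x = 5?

The difference (2*x**2 + 16*x - 10) - (4*x + 4) = 2*x**2 + 12*x - 14 changes sign at x = 1 inside [-3, 5], so split the integral there.
∫[-3,1] (2*x**2 + 12*x - 14) dx = -256/3; the area of that piece is 256/3.
∫[1,5] (2*x**2 + 12*x - 14) dx = 512/3.
Total area = 256/3 + 512/3 = 256.

256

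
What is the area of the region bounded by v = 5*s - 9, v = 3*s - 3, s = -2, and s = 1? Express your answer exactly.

21

On [-2, 1], (5*s - 9) - (3*s - 3) = 2*s - 6 is ≤ 0 throughout, so the area is a single integral of |2*s - 6|.
∫[-2,1] (2*s - 6) ds = -21; the area of that piece is 21.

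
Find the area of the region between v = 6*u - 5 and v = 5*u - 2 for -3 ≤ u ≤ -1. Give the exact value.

10

On [-3, -1], (6*u - 5) - (5*u - 2) = u - 3 is ≤ 0 throughout, so the area is a single integral of |u - 3|.
∫[-3,-1] (u - 3) du = -10; the area of that piece is 10.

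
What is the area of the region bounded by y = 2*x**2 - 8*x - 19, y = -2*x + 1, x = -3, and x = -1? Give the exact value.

14

The difference (2*x**2 - 8*x - 19) - (-2*x + 1) = 2*x**2 - 6*x - 20 changes sign at x = -2 inside [-3, -1], so split the integral there.
∫[-3,-2] (2*x**2 - 6*x - 20) dx = 23/3.
∫[-2,-1] (2*x**2 - 6*x - 20) dx = -19/3; the area of that piece is 19/3.
Total area = 23/3 + 19/3 = 14.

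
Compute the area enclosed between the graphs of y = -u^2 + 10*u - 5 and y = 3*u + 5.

9/2

Set the curves equal: -u^2 + 10*u - 5 = 3*u + 5, so -u^2 + 7*u - 10 = 0, which factors as -(u - 5)*(u - 2) = 0. The curves meet at u = 2, 5.
On [2, 5], y = -u^2 + 10*u - 5 is on top; that piece has area ∫[2,5] (-u^2 + 7*u - 10) du = 9/2.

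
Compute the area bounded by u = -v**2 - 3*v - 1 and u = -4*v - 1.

Both boundary curves give u as a function of v, so integrate with respect to v. Setting them equal: -v**2 + v = 0, i.e. -v*(v - 1) = 0, so they meet at v = 0, 1.
For v in [0, 1], u = -v**2 - 3*v - 1 is on the right; area = ∫[0,1] (-v**2 + v) dv = 1/6.

1/6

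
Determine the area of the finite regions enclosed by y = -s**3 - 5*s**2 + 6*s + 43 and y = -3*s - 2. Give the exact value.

568/3

Set the curves equal: -s**3 - 5*s**2 + 6*s + 43 = -3*s - 2, so -s**3 - 5*s**2 + 9*s + 45 = 0, which factors as -(s - 3)*(s + 3)*(s + 5) = 0. The curves meet at s = -5, -3, 3.
On [-5, -3], y = -3*s - 2 is on top; that piece has area ∫[-5,-3] (-(-s**3 - 5*s**2 + 9*s + 45)) ds = 28/3.
On [-3, 3], y = -s**3 - 5*s**2 + 6*s + 43 is on top; that piece has area ∫[-3,3] (-s**3 - 5*s**2 + 9*s + 45) ds = 180.
Total enclosed area = 28/3 + 180 = 568/3.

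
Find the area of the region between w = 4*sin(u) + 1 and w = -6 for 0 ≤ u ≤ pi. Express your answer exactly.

On [0, pi], (4*sin(u) + 1) - (-6) = 4*sin(u) + 7 is ≥ 0 throughout, so the area is a single integral of |4*sin(u) + 7|.
∫[0,pi] (4*sin(u) + 7) du = 8 + 7*pi.

8 + 7*pi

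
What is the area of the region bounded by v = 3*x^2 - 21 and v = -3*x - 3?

125/2

Set the curves equal: 3*x^2 - 21 = -3*x - 3, so 3*x^2 + 3*x - 18 = 0, which factors as 3*(x - 2)*(x + 3) = 0. The curves meet at x = -3, 2.
On [-3, 2], v = -3*x - 3 is on top; that piece has area ∫[-3,2] (-(3*x^2 + 3*x - 18)) dx = 125/2.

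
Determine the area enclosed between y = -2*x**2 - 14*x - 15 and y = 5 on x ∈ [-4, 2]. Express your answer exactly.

292/3

The difference (-2*x**2 - 14*x - 15) - (5) = -2*x**2 - 14*x - 20 changes sign at x = -2 inside [-4, 2], so split the integral there.
∫[-4,-2] (-2*x**2 - 14*x - 20) dx = 20/3.
∫[-2,2] (-2*x**2 - 14*x - 20) dx = -272/3; the area of that piece is 272/3.
Total area = 20/3 + 272/3 = 292/3.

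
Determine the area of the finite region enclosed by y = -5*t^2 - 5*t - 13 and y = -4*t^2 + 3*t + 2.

Set the curves equal: -5*t^2 - 5*t - 13 = -4*t^2 + 3*t + 2, so -t^2 - 8*t - 15 = 0, which factors as -(t + 3)*(t + 5) = 0. The curves meet at t = -5, -3.
On [-5, -3], y = -5*t^2 - 5*t - 13 is on top; that piece has area ∫[-5,-3] (-t^2 - 8*t - 15) dt = 4/3.

4/3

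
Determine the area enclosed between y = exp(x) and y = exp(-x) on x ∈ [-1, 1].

The difference (exp(x)) - (exp(-x)) = exp(x) - exp(-x) changes sign at x = 0 inside [-1, 1], so split the integral there.
∫[-1,0] (exp(x) - exp(-x)) dx = -exp(1) - exp(-1) + 2; the area of that piece is -2 + exp(-1) + exp(1).
∫[0,1] (exp(x) - exp(-x)) dx = -2 + exp(-1) + exp(1).
Total area = (-2 + exp(-1) + exp(1)) + (-2 + exp(-1) + exp(1)) = -4 + 2*exp(-1) + 2*exp(1).

-4 + 2*exp(-1) + 2*exp(1)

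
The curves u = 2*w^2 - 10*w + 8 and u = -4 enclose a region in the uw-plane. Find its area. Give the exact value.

1/3

Both boundary curves give u as a function of w, so integrate with respect to w. Setting them equal: 2*w^2 - 10*w + 12 = 0, i.e. 2*(w - 3)*(w - 2) = 0, so they meet at w = 2, 3.
For w in [2, 3], u = 2*w^2 - 10*w + 8 is on the left; area = ∫[2,3] (-(2*w^2 - 10*w + 12)) dw = 1/3.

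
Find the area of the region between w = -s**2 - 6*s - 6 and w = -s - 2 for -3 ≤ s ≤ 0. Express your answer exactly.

31/6

The difference (-s**2 - 6*s - 6) - (-s - 2) = -s**2 - 5*s - 4 changes sign at s = -1 inside [-3, 0], so split the integral there.
∫[-3,-1] (-s**2 - 5*s - 4) ds = 10/3.
∫[-1,0] (-s**2 - 5*s - 4) ds = -11/6; the area of that piece is 11/6.
Total area = 10/3 + 11/6 = 31/6.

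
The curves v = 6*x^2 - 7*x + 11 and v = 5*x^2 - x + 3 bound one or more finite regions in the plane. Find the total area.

4/3

Set the curves equal: 6*x^2 - 7*x + 11 = 5*x^2 - x + 3, so x^2 - 6*x + 8 = 0, which factors as (x - 4)*(x - 2) = 0. The curves meet at x = 2, 4.
On [2, 4], v = 5*x^2 - x + 3 is on top; that piece has area ∫[2,4] (-(x^2 - 6*x + 8)) dx = 4/3.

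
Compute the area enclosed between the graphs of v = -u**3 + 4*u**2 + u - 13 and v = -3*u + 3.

Set the curves equal: -u**3 + 4*u**2 + u - 13 = -3*u + 3, so -u**3 + 4*u**2 + 4*u - 16 = 0, which factors as -(u - 4)*(u - 2)*(u + 2) = 0. The curves meet at u = -2, 2, 4.
On [-2, 2], v = -3*u + 3 is on top; that piece has area ∫[-2,2] (-(-u**3 + 4*u**2 + 4*u - 16)) du = 128/3.
On [2, 4], v = -u**3 + 4*u**2 + u - 13 is on top; that piece has area ∫[2,4] (-u**3 + 4*u**2 + 4*u - 16) du = 20/3.
Total enclosed area = 128/3 + 20/3 = 148/3.

148/3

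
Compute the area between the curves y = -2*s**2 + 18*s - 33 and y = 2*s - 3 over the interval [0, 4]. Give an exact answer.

112/3

The difference (-2*s**2 + 18*s - 33) - (2*s - 3) = -2*s**2 + 16*s - 30 changes sign at s = 3 inside [0, 4], so split the integral there.
∫[0,3] (-2*s**2 + 16*s - 30) ds = -36; the area of that piece is 36.
∫[3,4] (-2*s**2 + 16*s - 30) ds = 4/3.
Total area = 36 + 4/3 = 112/3.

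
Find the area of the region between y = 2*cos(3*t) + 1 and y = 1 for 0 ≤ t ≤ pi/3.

4/3

The difference (2*cos(3*t) + 1) - (1) = 2*cos(3*t) changes sign at t = pi/6 inside [0, pi/3], so split the integral there.
∫[0,pi/6] (2*cos(3*t)) dt = 2/3.
∫[pi/6,pi/3] (2*cos(3*t)) dt = -2/3; the area of that piece is 2/3.
Total area = 2/3 + 2/3 = 4/3.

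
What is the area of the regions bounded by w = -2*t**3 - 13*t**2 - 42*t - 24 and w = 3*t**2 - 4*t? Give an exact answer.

Set the curves equal: -2*t**3 - 13*t**2 - 42*t - 24 = 3*t**2 - 4*t, so -2*t**3 - 16*t**2 - 38*t - 24 = 0, which factors as -2*(t + 1)*(t + 3)*(t + 4) = 0. The curves meet at t = -4, -3, -1.
On [-4, -3], w = 3*t**2 - 4*t is on top; that piece has area ∫[-4,-3] (-(-2*t**3 - 16*t**2 - 38*t - 24)) dt = 5/6.
On [-3, -1], w = -2*t**3 - 13*t**2 - 42*t - 24 is on top; that piece has area ∫[-3,-1] (-2*t**3 - 16*t**2 - 38*t - 24) dt = 16/3.
Total enclosed area = 5/6 + 16/3 = 37/6.

37/6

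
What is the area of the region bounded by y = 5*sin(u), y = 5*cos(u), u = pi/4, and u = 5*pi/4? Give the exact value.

10*sqrt(2)

On [pi/4, 5*pi/4], (5*sin(u)) - (5*cos(u)) = 5*sin(u) - 5*cos(u) is ≥ 0 throughout, so the area is a single integral of |5*sin(u) - 5*cos(u)|.
∫[pi/4,5*pi/4] (5*sin(u) - 5*cos(u)) du = 10*sqrt(2).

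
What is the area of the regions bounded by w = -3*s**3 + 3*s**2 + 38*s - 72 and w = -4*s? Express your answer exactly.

Set the curves equal: -3*s**3 + 3*s**2 + 38*s - 72 = -4*s, so -3*s**3 + 3*s**2 + 42*s - 72 = 0, which factors as -3*(s - 3)*(s - 2)*(s + 4) = 0. The curves meet at s = -4, 2, 3.
On [-4, 2], w = -4*s is on top; that piece has area ∫[-4,2] (-(-3*s**3 + 3*s**2 + 42*s - 72)) ds = 432.
On [2, 3], w = -3*s**3 + 3*s**2 + 38*s - 72 is on top; that piece has area ∫[2,3] (-3*s**3 + 3*s**2 + 42*s - 72) ds = 13/4.
Total enclosed area = 432 + 13/4 = 1741/4.

1741/4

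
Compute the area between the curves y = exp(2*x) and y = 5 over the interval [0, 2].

The difference (exp(2*x)) - (5) = exp(2*x) - 5 changes sign at x = log(5)/2 inside [0, 2], so split the integral there.
∫[0,log(5)/2] (exp(2*x) - 5) dx = 2 - 5*log(5)/2; the area of that piece is -2 + 5*log(5)/2.
∫[log(5)/2,2] (exp(2*x) - 5) dx = -25/2 + 5*log(5)/2 + exp(4)/2.
Total area = (-2 + 5*log(5)/2) + (-25/2 + 5*log(5)/2 + exp(4)/2) = -29/2 + 5*log(5) + exp(4)/2.

-29/2 + 5*log(5) + exp(4)/2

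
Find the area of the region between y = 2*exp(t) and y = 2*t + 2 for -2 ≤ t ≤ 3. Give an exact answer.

-15 - 2*exp(-2) + 2*exp(3)

On [-2, 3], (2*exp(t)) - (2*t + 2) = -2*t + 2*exp(t) - 2 is ≥ 0 throughout, so the area is a single integral of |-2*t + 2*exp(t) - 2|.
∫[-2,3] (-2*t + 2*exp(t) - 2) dt = -15 - 2*exp(-2) + 2*exp(3).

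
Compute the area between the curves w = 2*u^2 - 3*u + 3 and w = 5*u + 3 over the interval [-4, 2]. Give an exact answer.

352/3

The difference (2*u^2 - 3*u + 3) - (5*u + 3) = 2*u^2 - 8*u changes sign at u = 0 inside [-4, 2], so split the integral there.
∫[-4,0] (2*u^2 - 8*u) du = 320/3.
∫[0,2] (2*u^2 - 8*u) du = -32/3; the area of that piece is 32/3.
Total area = 320/3 + 32/3 = 352/3.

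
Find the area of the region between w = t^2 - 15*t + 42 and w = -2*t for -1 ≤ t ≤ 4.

On [-1, 4], (t^2 - 15*t + 42) - (-2*t) = t^2 - 13*t + 42 is ≥ 0 throughout, so the area is a single integral of |t^2 - 13*t + 42|.
∫[-1,4] (t^2 - 13*t + 42) dt = 805/6.

805/6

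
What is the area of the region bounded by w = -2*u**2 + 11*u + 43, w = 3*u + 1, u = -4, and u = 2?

The difference (-2*u**2 + 11*u + 43) - (3*u + 1) = -2*u**2 + 8*u + 42 changes sign at u = -3 inside [-4, 2], so split the integral there.
∫[-4,-3] (-2*u**2 + 8*u + 42) du = -32/3; the area of that piece is 32/3.
∫[-3,2] (-2*u**2 + 8*u + 42) du = 500/3.
Total area = 32/3 + 500/3 = 532/3.

532/3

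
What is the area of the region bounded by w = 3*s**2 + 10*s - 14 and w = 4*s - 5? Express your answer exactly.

32

Set the curves equal: 3*s**2 + 10*s - 14 = 4*s - 5, so 3*s**2 + 6*s - 9 = 0, which factors as 3*(s - 1)*(s + 3) = 0. The curves meet at s = -3, 1.
On [-3, 1], w = 4*s - 5 is on top; that piece has area ∫[-3,1] (-(3*s**2 + 6*s - 9)) ds = 32.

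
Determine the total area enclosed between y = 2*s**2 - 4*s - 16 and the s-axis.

The curve meets the s-axis where 2*s**2 - 4*s - 16 = 0, i.e. 2*(s - 4)*(s + 2) = 0, at s = -2, 4.
On [-2, 4] the curve lies below the axis; ∫[-2,4] (2*s**2 - 4*s - 16) ds = -72, giving area 72.

72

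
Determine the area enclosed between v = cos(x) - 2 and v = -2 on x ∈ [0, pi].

2

The difference (cos(x) - 2) - (-2) = cos(x) changes sign at x = pi/2 inside [0, pi], so split the integral there.
∫[0,pi/2] (cos(x)) dx = 1.
∫[pi/2,pi] (cos(x)) dx = -1; the area of that piece is 1.
Total area = 1 + 1 = 2.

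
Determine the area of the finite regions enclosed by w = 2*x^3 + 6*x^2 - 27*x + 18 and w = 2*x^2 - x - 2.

Set the curves equal: 2*x^3 + 6*x^2 - 27*x + 18 = 2*x^2 - x - 2, so 2*x^3 + 4*x^2 - 26*x + 20 = 0, which factors as 2*(x - 2)*(x - 1)*(x + 5) = 0. The curves meet at x = -5, 1, 2.
On [-5, 1], w = 2*x^3 + 6*x^2 - 27*x + 18 is on top; that piece has area ∫[-5,1] (2*x^3 + 4*x^2 - 26*x + 20) dx = 288.
On [1, 2], w = 2*x^2 - x - 2 is on top; that piece has area ∫[1,2] (-(2*x^3 + 4*x^2 - 26*x + 20)) dx = 13/6.
Total enclosed area = 288 + 13/6 = 1741/6.

1741/6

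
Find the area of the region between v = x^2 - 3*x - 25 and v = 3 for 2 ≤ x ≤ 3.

175/6

On [2, 3], (x^2 - 3*x - 25) - (3) = x^2 - 3*x - 28 is ≤ 0 throughout, so the area is a single integral of |x^2 - 3*x - 28|.
∫[2,3] (x^2 - 3*x - 28) dx = -175/6; the area of that piece is 175/6.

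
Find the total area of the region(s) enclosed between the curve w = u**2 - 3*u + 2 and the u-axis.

The curve meets the u-axis where u**2 - 3*u + 2 = 0, i.e. (u - 2)*(u - 1) = 0, at u = 1, 2.
On [1, 2] the curve lies below the axis; ∫[1,2] (u**2 - 3*u + 2) du = -1/6, giving area 1/6.

1/6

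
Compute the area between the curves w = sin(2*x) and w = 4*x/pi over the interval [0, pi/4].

1/2 - pi/8

On [0, pi/4], (sin(2*x)) - (4*x/pi) = -4*x/pi + sin(2*x) is ≥ 0 throughout, so the area is a single integral of |-4*x/pi + sin(2*x)|.
∫[0,pi/4] (-4*x/pi + sin(2*x)) dx = 1/2 - pi/8.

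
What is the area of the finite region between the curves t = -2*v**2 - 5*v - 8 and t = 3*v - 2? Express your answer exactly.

Both boundary curves give t as a function of v, so integrate with respect to v. Setting them equal: -2*v**2 - 8*v - 6 = 0, i.e. -2*(v + 1)*(v + 3) = 0, so they meet at v = -3, -1.
For v in [-3, -1], t = -2*v**2 - 5*v - 8 is on the right; area = ∫[-3,-1] (-2*v**2 - 8*v - 6) dv = 8/3.

8/3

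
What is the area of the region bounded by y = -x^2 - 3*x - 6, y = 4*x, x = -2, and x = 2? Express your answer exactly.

The difference (-x^2 - 3*x - 6) - (4*x) = -x^2 - 7*x - 6 changes sign at x = -1 inside [-2, 2], so split the integral there.
∫[-2,-1] (-x^2 - 7*x - 6) dx = 13/6.
∫[-1,2] (-x^2 - 7*x - 6) dx = -63/2; the area of that piece is 63/2.
Total area = 13/6 + 63/2 = 101/3.

101/3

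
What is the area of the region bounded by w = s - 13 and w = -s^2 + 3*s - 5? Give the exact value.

36

Set the curves equal: s - 13 = -s^2 + 3*s - 5, so s^2 - 2*s - 8 = 0, which factors as (s - 4)*(s + 2) = 0. The curves meet at s = -2, 4.
On [-2, 4], w = -s^2 + 3*s - 5 is on top; that piece has area ∫[-2,4] (-(s^2 - 2*s - 8)) ds = 36.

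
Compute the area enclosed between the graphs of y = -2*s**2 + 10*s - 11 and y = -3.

Set the curves equal: -2*s**2 + 10*s - 11 = -3, so -2*s**2 + 10*s - 8 = 0, which factors as -2*(s - 4)*(s - 1) = 0. The curves meet at s = 1, 4.
On [1, 4], y = -2*s**2 + 10*s - 11 is on top; that piece has area ∫[1,4] (-2*s**2 + 10*s - 8) ds = 9.

9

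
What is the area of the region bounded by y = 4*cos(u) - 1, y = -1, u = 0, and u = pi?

The difference (4*cos(u) - 1) - (-1) = 4*cos(u) changes sign at u = pi/2 inside [0, pi], so split the integral there.
∫[0,pi/2] (4*cos(u)) du = 4.
∫[pi/2,pi] (4*cos(u)) du = -4; the area of that piece is 4.
Total area = 4 + 4 = 8.

8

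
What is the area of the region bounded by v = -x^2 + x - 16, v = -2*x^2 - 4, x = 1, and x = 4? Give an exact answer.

91/6

The difference (-x^2 + x - 16) - (-2*x^2 - 4) = x^2 + x - 12 changes sign at x = 3 inside [1, 4], so split the integral there.
∫[1,3] (x^2 + x - 12) dx = -34/3; the area of that piece is 34/3.
∫[3,4] (x^2 + x - 12) dx = 23/6.
Total area = 34/3 + 23/6 = 91/6.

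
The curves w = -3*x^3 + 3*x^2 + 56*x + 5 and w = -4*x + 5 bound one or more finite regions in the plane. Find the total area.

Set the curves equal: -3*x^3 + 3*x^2 + 56*x + 5 = -4*x + 5, so -3*x^3 + 3*x^2 + 60*x = 0, which factors as -3*x*(x - 5)*(x + 4) = 0. The curves meet at x = -4, 0, 5.
On [-4, 0], w = -4*x + 5 is on top; that piece has area ∫[-4,0] (-(-3*x^3 + 3*x^2 + 60*x)) dx = 224.
On [0, 5], w = -3*x^3 + 3*x^2 + 56*x + 5 is on top; that piece has area ∫[0,5] (-3*x^3 + 3*x^2 + 60*x) dx = 1625/4.
Total enclosed area = 224 + 1625/4 = 2521/4.

2521/4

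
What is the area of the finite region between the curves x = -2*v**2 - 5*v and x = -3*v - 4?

Both boundary curves give x as a function of v, so integrate with respect to v. Setting them equal: -2*v**2 - 2*v + 4 = 0, i.e. -2*(v - 1)*(v + 2) = 0, so they meet at v = -2, 1.
For v in [-2, 1], x = -2*v**2 - 5*v is on the right; area = ∫[-2,1] (-2*v**2 - 2*v + 4) dv = 9.

9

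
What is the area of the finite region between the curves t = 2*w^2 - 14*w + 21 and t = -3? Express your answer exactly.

1/3

Both boundary curves give t as a function of w, so integrate with respect to w. Setting them equal: 2*w^2 - 14*w + 24 = 0, i.e. 2*(w - 4)*(w - 3) = 0, so they meet at w = 3, 4.
For w in [3, 4], t = 2*w^2 - 14*w + 21 is on the left; area = ∫[3,4] (-(2*w^2 - 14*w + 24)) dw = 1/3.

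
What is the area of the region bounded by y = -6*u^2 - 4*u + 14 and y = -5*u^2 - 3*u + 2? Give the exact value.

Set the curves equal: -6*u^2 - 4*u + 14 = -5*u^2 - 3*u + 2, so -u^2 - u + 12 = 0, which factors as -(u - 3)*(u + 4) = 0. The curves meet at u = -4, 3.
On [-4, 3], y = -6*u^2 - 4*u + 14 is on top; that piece has area ∫[-4,3] (-u^2 - u + 12) du = 343/6.

343/6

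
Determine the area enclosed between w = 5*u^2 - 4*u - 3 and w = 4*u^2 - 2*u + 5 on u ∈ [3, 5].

The difference (5*u^2 - 4*u - 3) - (4*u^2 - 2*u + 5) = u^2 - 2*u - 8 changes sign at u = 4 inside [3, 5], so split the integral there.
∫[3,4] (u^2 - 2*u - 8) du = -8/3; the area of that piece is 8/3.
∫[4,5] (u^2 - 2*u - 8) du = 10/3.
Total area = 8/3 + 10/3 = 6.

6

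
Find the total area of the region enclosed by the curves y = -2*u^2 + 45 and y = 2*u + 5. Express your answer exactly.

243

Set the curves equal: -2*u^2 + 45 = 2*u + 5, so -2*u^2 - 2*u + 40 = 0, which factors as -2*(u - 4)*(u + 5) = 0. The curves meet at u = -5, 4.
On [-5, 4], y = -2*u^2 + 45 is on top; that piece has area ∫[-5,4] (-2*u^2 - 2*u + 40) du = 243.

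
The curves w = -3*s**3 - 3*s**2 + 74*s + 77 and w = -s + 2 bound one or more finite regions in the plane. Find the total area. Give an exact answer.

Set the curves equal: -3*s**3 - 3*s**2 + 74*s + 77 = -s + 2, so -3*s**3 - 3*s**2 + 75*s + 75 = 0, which factors as -3*(s - 5)*(s + 1)*(s + 5) = 0. The curves meet at s = -5, -1, 5.
On [-5, -1], w = -s + 2 is on top; that piece has area ∫[-5,-1] (-(-3*s**3 - 3*s**2 + 75*s + 75)) ds = 256.
On [-1, 5], w = -3*s**3 - 3*s**2 + 74*s + 77 is on top; that piece has area ∫[-1,5] (-3*s**3 - 3*s**2 + 75*s + 75) ds = 756.
Total enclosed area = 256 + 756 = 1012.

1012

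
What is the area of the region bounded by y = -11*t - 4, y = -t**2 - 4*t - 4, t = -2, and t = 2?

The difference (-11*t - 4) - (-t**2 - 4*t - 4) = t**2 - 7*t changes sign at t = 0 inside [-2, 2], so split the integral there.
∫[-2,0] (t**2 - 7*t) dt = 50/3.
∫[0,2] (t**2 - 7*t) dt = -34/3; the area of that piece is 34/3.
Total area = 50/3 + 34/3 = 28.

28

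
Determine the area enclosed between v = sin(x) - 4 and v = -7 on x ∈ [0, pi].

On [0, pi], (sin(x) - 4) - (-7) = sin(x) + 3 is ≥ 0 throughout, so the area is a single integral of |sin(x) + 3|.
∫[0,pi] (sin(x) + 3) dx = 2 + 3*pi.

2 + 3*pi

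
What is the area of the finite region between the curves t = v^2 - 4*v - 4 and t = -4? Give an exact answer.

Both boundary curves give t as a function of v, so integrate with respect to v. Setting them equal: v^2 - 4*v = 0, i.e. v*(v - 4) = 0, so they meet at v = 0, 4.
For v in [0, 4], t = v^2 - 4*v - 4 is on the left; area = ∫[0,4] (-(v^2 - 4*v)) dv = 32/3.

32/3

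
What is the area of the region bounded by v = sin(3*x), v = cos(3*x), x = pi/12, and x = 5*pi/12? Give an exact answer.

2*sqrt(2)/3

On [pi/12, 5*pi/12], (sin(3*x)) - (cos(3*x)) = sin(3*x) - cos(3*x) is ≥ 0 throughout, so the area is a single integral of |sin(3*x) - cos(3*x)|.
∫[pi/12,5*pi/12] (sin(3*x) - cos(3*x)) dx = 2*sqrt(2)/3.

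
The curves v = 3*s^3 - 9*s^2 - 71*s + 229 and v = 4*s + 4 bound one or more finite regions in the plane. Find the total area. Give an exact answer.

Set the curves equal: 3*s^3 - 9*s^2 - 71*s + 229 = 4*s + 4, so 3*s^3 - 9*s^2 - 75*s + 225 = 0, which factors as 3*(s - 5)*(s - 3)*(s + 5) = 0. The curves meet at s = -5, 3, 5.
On [-5, 3], v = 3*s^3 - 9*s^2 - 71*s + 229 is on top; that piece has area ∫[-5,3] (3*s^3 - 9*s^2 - 75*s + 225) ds = 1536.
On [3, 5], v = 4*s + 4 is on top; that piece has area ∫[3,5] (-(3*s^3 - 9*s^2 - 75*s + 225)) ds = 36.
Total enclosed area = 1536 + 36 = 1572.

1572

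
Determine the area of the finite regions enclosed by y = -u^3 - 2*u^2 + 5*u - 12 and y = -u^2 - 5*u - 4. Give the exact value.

Set the curves equal: -u^3 - 2*u^2 + 5*u - 12 = -u^2 - 5*u - 4, so -u^3 - u^2 + 10*u - 8 = 0, which factors as -(u - 2)*(u - 1)*(u + 4) = 0. The curves meet at u = -4, 1, 2.
On [-4, 1], y = -u^2 - 5*u - 4 is on top; that piece has area ∫[-4,1] (-(-u^3 - u^2 + 10*u - 8)) du = 875/12.
On [1, 2], y = -u^3 - 2*u^2 + 5*u - 12 is on top; that piece has area ∫[1,2] (-u^3 - u^2 + 10*u - 8) du = 11/12.
Total enclosed area = 875/12 + 11/12 = 443/6.

443/6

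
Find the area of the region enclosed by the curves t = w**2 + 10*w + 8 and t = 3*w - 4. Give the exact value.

1/6

Both boundary curves give t as a function of w, so integrate with respect to w. Setting them equal: w**2 + 7*w + 12 = 0, i.e. (w + 3)*(w + 4) = 0, so they meet at w = -4, -3.
For w in [-4, -3], t = w**2 + 10*w + 8 is on the left; area = ∫[-4,-3] (-(w**2 + 7*w + 12)) dw = 1/6.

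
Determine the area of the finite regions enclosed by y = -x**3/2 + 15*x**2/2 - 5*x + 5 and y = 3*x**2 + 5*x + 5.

131/8

Set the curves equal: -x**3/2 + 15*x**2/2 - 5*x + 5 = 3*x**2 + 5*x + 5, so -x**3/2 + 9*x**2/2 - 10*x = 0, which factors as -x*(x - 5)*(x - 4)/2 = 0. The curves meet at x = 0, 4, 5.
On [0, 4], y = 3*x**2 + 5*x + 5 is on top; that piece has area ∫[0,4] (-(-x**3/2 + 9*x**2/2 - 10*x)) dx = 16.
On [4, 5], y = -x**3/2 + 15*x**2/2 - 5*x + 5 is on top; that piece has area ∫[4,5] (-x**3/2 + 9*x**2/2 - 10*x) dx = 3/8.
Total enclosed area = 16 + 3/8 = 131/8.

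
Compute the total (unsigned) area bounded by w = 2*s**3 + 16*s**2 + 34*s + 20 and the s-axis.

71/3

The curve meets the s-axis where 2*s**3 + 16*s**2 + 34*s + 20 = 0, i.e. 2*(s + 1)*(s + 2)*(s + 5) = 0, at s = -5, -2, -1.
On [-5, -2] the curve lies above the axis; ∫[-5,-2] (2*s**3 + 16*s**2 + 34*s + 20) ds = 45/2, giving area 45/2.
On [-2, -1] the curve lies below the axis; ∫[-2,-1] (2*s**3 + 16*s**2 + 34*s + 20) ds = -7/6, giving area 7/6.
Total area = 45/2 + 7/6 = 71/3.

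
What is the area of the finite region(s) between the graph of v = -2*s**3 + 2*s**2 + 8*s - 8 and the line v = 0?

71/3

The curve meets the s-axis where -2*s**3 + 2*s**2 + 8*s - 8 = 0, i.e. -2*(s - 2)*(s - 1)*(s + 2) = 0, at s = -2, 1, 2.
On [-2, 1] the curve lies below the axis; ∫[-2,1] (-2*s**3 + 2*s**2 + 8*s - 8) ds = -45/2, giving area 45/2.
On [1, 2] the curve lies above the axis; ∫[1,2] (-2*s**3 + 2*s**2 + 8*s - 8) ds = 7/6, giving area 7/6.
Total area = 45/2 + 7/6 = 71/3.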